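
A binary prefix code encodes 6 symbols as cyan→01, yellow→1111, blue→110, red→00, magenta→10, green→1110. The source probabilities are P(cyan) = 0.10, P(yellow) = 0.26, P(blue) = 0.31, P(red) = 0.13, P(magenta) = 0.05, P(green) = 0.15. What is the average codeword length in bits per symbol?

L̄ = Σ pᵢ·ℓᵢ = 0.10·2 + 0.26·4 + 0.31·3 + 0.13·2 + 0.05·2 + 0.15·4 = 3.13 bits/symbol.

3.13 bits/symbol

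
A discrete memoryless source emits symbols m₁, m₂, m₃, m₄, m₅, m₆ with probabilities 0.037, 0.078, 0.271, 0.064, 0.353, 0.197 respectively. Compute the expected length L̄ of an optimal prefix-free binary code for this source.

Repeatedly combine the two least-probable nodes; the expected code length is the sum of the merged weights.
merge 37/1000 + 8/125 → 101/1000
merge 39/500 + 101/1000 → 179/1000
merge 179/1000 + 197/1000 → 47/125
merge 271/1000 + 353/1000 → 78/125
merge 47/125 + 78/125 → 1
L = 101/1000 + 179/1000 + 47/125 + 78/125 + 1 = 57/25 = 2.28 bits/symbol.

2.28 bits/symbol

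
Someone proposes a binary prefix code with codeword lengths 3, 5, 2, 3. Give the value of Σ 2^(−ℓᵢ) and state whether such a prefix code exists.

0.53125; yes

With common denominator 2^5 = 32: Σ 2^(−ℓᵢ) = 4/32 + 1/32 + 8/32 + 4/32 = 17/32 = 0.53125.
Kraft's inequality requires Σ ≤ 1; here Σ = 0.53125 ≤ 1, so such a prefix code exists.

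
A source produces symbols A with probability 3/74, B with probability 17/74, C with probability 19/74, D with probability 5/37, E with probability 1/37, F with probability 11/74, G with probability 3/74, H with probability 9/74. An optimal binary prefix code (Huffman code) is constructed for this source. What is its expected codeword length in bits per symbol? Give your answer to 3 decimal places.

Repeatedly combine the two least-probable nodes; the expected code length is the sum of the merged weights.
merge 1/37 + 3/74 → 5/74
merge 3/74 + 5/74 → 4/37
merge 4/37 + 9/74 → 17/74
merge 5/37 + 11/74 → 21/74
merge 17/74 + 17/74 → 17/37
merge 19/74 + 21/74 → 20/37
merge 17/37 + 20/37 → 1
L = 5/74 + 4/37 + 17/74 + 21/74 + 17/37 + 20/37 + 1 = 199/74 ≈ 2.689 bits/symbol.

2.689 bits/symbol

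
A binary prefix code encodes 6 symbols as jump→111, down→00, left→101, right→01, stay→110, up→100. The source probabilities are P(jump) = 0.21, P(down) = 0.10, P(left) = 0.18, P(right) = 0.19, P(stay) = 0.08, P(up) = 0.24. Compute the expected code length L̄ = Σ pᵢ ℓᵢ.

2.71 bits/symbol

L̄ = Σ pᵢ·ℓᵢ = 0.21·3 + 0.10·2 + 0.18·3 + 0.19·2 + 0.08·3 + 0.24·3 = 2.71 bits/symbol.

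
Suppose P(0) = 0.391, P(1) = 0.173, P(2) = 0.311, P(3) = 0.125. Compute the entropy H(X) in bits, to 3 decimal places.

H = −Σ pᵢ log₂ pᵢ.
−0.391·log₂(0.391) = 0.5297
−0.173·log₂(0.173) = 0.4379
−0.311·log₂(0.311) = 0.5240
−0.125·log₂(0.125) = 0.3750
Sum ≈ 1.8666 → 1.867 bits.

1.867 bits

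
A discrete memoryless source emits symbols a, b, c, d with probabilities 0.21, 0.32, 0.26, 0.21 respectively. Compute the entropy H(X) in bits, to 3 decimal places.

1.977 bits

H = −Σ pᵢ log₂ pᵢ.
−0.21·log₂(0.21) = 0.4728
−0.32·log₂(0.32) = 0.5260
−0.26·log₂(0.26) = 0.5053
−0.21·log₂(0.21) = 0.4728
Sum ≈ 1.9770 → 1.977 bits.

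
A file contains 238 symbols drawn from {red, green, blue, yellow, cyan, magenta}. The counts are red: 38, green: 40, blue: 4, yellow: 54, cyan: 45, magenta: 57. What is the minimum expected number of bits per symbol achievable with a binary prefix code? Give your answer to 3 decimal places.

2.521 bits/symbol

Probabilities are the counts divided by 238.
Repeatedly combine the two least-probable nodes; the expected code length is the sum of the merged weights.
merge 2/119 + 19/119 → 3/17
merge 20/119 + 3/17 → 41/119
merge 45/238 + 27/119 → 99/238
merge 57/238 + 41/119 → 139/238
merge 99/238 + 139/238 → 1
L = 3/17 + 41/119 + 99/238 + 139/238 + 1 = 300/119 ≈ 2.521 bits/symbol.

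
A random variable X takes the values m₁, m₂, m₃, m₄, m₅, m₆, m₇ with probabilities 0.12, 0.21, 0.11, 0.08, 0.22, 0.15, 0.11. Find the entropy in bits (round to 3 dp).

H = −Σ pᵢ log₂ pᵢ.
−0.12·log₂(0.12) = 0.3671
−0.21·log₂(0.21) = 0.4728
−0.11·log₂(0.11) = 0.3503
−0.08·log₂(0.08) = 0.2915
−0.22·log₂(0.22) = 0.4806
−0.15·log₂(0.15) = 0.4105
−0.11·log₂(0.11) = 0.3503
Sum ≈ 2.7231 → 2.723 bits.

2.723 bits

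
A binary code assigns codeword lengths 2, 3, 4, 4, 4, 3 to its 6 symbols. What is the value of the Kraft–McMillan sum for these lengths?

With common denominator 2^4 = 16: Σ 2^(−ℓᵢ) = 4/16 + 2/16 + 1/16 + 1/16 + 1/16 + 2/16 = 11/16 = 0.6875.

0.6875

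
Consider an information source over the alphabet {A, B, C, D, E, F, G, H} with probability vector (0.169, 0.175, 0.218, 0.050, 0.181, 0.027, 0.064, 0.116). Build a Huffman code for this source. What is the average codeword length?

Repeatedly combine the two least-probable nodes; the expected code length is the sum of the merged weights.
merge 27/1000 + 1/20 → 77/1000
merge 8/125 + 77/1000 → 141/1000
merge 29/250 + 141/1000 → 257/1000
merge 169/1000 + 7/40 → 43/125
merge 181/1000 + 109/500 → 399/1000
merge 257/1000 + 43/125 → 601/1000
merge 399/1000 + 601/1000 → 1
L = 77/1000 + 141/1000 + 257/1000 + 43/125 + 399/1000 + 601/1000 + 1 = 2819/1000 = 2.819 bits/symbol.

2.819 bits/symbol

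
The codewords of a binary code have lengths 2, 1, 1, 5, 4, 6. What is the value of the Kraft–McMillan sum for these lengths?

1.359375

With common denominator 2^6 = 64: Σ 2^(−ℓᵢ) = 16/64 + 32/64 + 32/64 + 2/64 + 4/64 + 1/64 = 87/64 = 1.359375.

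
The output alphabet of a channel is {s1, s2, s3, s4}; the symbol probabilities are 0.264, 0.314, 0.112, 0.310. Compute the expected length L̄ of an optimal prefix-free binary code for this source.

2 bits/symbol

Repeatedly combine the two least-probable nodes; the expected code length is the sum of the merged weights.
merge 14/125 + 33/125 → 47/125
merge 31/100 + 157/500 → 78/125
merge 47/125 + 78/125 → 1
L = 47/125 + 78/125 + 1 = 2 bits/symbol.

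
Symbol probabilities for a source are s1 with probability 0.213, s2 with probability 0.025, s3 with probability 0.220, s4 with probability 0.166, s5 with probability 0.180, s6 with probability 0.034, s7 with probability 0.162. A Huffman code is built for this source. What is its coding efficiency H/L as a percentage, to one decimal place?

Entropy H = −Σ p log₂ p ≈ 2.5555 bits.
Huffman merges: 1/40+17/500→59/1000; 59/1000+81/500→221/1000; 83/500+9/50→173/500; 213/1000+11/50→433/1000; 221/1000+173/500→567/1000; 433/1000+567/1000→1. L = 1313/500 ≈ 2.6260.
Efficiency = H/L = 2.5555/2.6260 = 97.3%.

97.3%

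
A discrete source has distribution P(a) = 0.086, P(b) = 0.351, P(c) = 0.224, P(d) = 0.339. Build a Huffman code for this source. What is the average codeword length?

Repeatedly combine the two least-probable nodes; the expected code length is the sum of the merged weights.
merge 43/500 + 28/125 → 31/100
merge 31/100 + 339/1000 → 649/1000
merge 351/1000 + 649/1000 → 1
L = 31/100 + 649/1000 + 1 = 1959/1000 = 1.959 bits/symbol.

1.959 bits/symbol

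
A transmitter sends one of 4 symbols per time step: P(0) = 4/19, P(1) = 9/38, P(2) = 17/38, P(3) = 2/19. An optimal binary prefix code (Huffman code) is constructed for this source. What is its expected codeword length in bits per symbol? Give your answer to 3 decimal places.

1.868 bits/symbol

Repeatedly combine the two least-probable nodes; the expected code length is the sum of the merged weights.
merge 2/19 + 4/19 → 6/19
merge 9/38 + 6/19 → 21/38
merge 17/38 + 21/38 → 1
L = 6/19 + 21/38 + 1 = 71/38 ≈ 1.868 bits/symbol.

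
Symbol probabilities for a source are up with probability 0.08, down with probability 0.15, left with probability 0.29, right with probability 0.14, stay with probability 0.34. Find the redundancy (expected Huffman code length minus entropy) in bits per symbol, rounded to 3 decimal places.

Entropy H = −Σ p log₂ p ≈ 2.1462 bits.
Huffman merges: 2/25+7/50→11/50; 3/20+11/50→37/100; 29/100+17/50→63/100; 37/100+63/100→1. L = 111/50 ≈ 2.2200.
L − H = 2.2200 − 2.1462 = 0.074 bits.

0.074 bits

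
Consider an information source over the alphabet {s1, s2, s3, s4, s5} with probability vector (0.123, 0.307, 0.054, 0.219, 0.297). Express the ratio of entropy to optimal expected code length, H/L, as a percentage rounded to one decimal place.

Entropy H = −Σ p log₂ p ≈ 2.1223 bits.
Huffman merges: 27/500+123/1000→177/1000; 177/1000+219/1000→99/250; 297/1000+307/1000→151/250; 99/250+151/250→1. L = 2177/1000 ≈ 2.1770.
Efficiency = H/L = 2.1223/2.1770 = 97.5%.

97.5%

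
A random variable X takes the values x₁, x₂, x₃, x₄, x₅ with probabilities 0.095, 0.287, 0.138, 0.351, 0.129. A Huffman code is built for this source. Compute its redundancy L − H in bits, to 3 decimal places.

Entropy H = −Σ p log₂ p ≈ 2.1451 bits.
Huffman merges: 19/200+129/1000→28/125; 69/500+28/125→181/500; 287/1000+351/1000→319/500; 181/500+319/500→1. L = 278/125 ≈ 2.2240.
L − H = 2.2240 − 2.1451 = 0.079 bits.

0.079 bits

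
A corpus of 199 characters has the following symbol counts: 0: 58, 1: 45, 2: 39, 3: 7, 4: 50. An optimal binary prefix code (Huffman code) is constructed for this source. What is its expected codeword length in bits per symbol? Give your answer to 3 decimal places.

2.231 bits/symbol

Probabilities are the counts divided by 199.
Repeatedly combine the two least-probable nodes; the expected code length is the sum of the merged weights.
merge 7/199 + 39/199 → 46/199
merge 45/199 + 46/199 → 91/199
merge 50/199 + 58/199 → 108/199
merge 91/199 + 108/199 → 1
L = 46/199 + 91/199 + 108/199 + 1 = 444/199 ≈ 2.231 bits/symbol.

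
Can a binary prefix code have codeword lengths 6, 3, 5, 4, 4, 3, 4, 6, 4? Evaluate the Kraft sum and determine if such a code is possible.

With common denominator 2^6 = 64: Σ 2^(−ℓᵢ) = 1/64 + 8/64 + 2/64 + 4/64 + 4/64 + 8/64 + 4/64 + 1/64 + 4/64 = 36/64 = 0.5625.
Kraft's inequality requires Σ ≤ 1; here Σ = 0.5625 ≤ 1, so such a prefix code exists.

0.5625; yes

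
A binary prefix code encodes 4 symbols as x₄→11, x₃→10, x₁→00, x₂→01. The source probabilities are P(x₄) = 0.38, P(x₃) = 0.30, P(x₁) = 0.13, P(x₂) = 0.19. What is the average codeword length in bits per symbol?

2 bits/symbol

L̄ = Σ pᵢ·ℓᵢ = 0.38·2 + 0.30·2 + 0.13·2 + 0.19·2 = 2 bits/symbol.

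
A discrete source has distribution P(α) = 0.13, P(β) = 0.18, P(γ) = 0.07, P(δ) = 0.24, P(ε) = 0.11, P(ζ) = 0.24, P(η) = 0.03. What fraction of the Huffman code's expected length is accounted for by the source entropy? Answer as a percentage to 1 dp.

Entropy H = −Σ p log₂ p ≈ 2.5868 bits.
Huffman merges: 3/100+7/100→1/10; 1/10+11/100→21/100; 13/100+9/50→31/100; 21/100+6/25→9/20; 6/25+31/100→11/20; 9/20+11/20→1. L = 131/50 ≈ 2.6200.
Efficiency = H/L = 2.5868/2.6200 = 98.7%.

98.7%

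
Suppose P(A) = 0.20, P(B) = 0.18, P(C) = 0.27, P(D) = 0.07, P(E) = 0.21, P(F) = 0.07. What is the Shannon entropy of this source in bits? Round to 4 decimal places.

2.4296 bits

H = −Σ pᵢ log₂ pᵢ.
−0.20·log₂(0.20) = 0.4644
−0.18·log₂(0.18) = 0.4453
−0.27·log₂(0.27) = 0.5100
−0.07·log₂(0.07) = 0.2686
−0.21·log₂(0.21) = 0.4728
−0.07·log₂(0.07) = 0.2686
Sum ≈ 2.4296 → 2.4296 bits.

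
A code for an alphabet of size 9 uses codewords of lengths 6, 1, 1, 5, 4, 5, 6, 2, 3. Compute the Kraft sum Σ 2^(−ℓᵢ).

1.53125

With common denominator 2^6 = 64: Σ 2^(−ℓᵢ) = 1/64 + 32/64 + 32/64 + 2/64 + 4/64 + 2/64 + 1/64 + 16/64 + 8/64 = 98/64 = 1.53125.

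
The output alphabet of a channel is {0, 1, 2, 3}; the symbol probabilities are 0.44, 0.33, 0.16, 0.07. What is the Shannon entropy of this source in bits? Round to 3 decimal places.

1.741 bits

H = −Σ pᵢ log₂ pᵢ.
−0.44·log₂(0.44) = 0.5211
−0.33·log₂(0.33) = 0.5278
−0.16·log₂(0.16) = 0.4230
−0.07·log₂(0.07) = 0.2686
Sum ≈ 1.7405 → 1.741 bits.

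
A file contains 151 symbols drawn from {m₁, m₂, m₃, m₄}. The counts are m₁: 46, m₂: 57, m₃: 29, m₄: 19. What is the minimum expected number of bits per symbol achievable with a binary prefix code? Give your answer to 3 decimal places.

Probabilities are the counts divided by 151.
Repeatedly combine the two least-probable nodes; the expected code length is the sum of the merged weights.
merge 19/151 + 29/151 → 48/151
merge 46/151 + 48/151 → 94/151
merge 57/151 + 94/151 → 1
L = 48/151 + 94/151 + 1 = 293/151 ≈ 1.940 bits/symbol.

1.940 bits/symbol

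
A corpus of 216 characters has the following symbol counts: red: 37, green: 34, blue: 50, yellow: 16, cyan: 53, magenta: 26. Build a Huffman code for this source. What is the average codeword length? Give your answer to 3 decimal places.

2.523 bits/symbol

Probabilities are the counts divided by 216.
Repeatedly combine the two least-probable nodes; the expected code length is the sum of the merged weights.
merge 2/27 + 13/108 → 7/36
merge 17/108 + 37/216 → 71/216
merge 7/36 + 25/108 → 23/54
merge 53/216 + 71/216 → 31/54
merge 23/54 + 31/54 → 1
L = 7/36 + 71/216 + 23/54 + 31/54 + 1 = 545/216 ≈ 2.523 bits/symbol.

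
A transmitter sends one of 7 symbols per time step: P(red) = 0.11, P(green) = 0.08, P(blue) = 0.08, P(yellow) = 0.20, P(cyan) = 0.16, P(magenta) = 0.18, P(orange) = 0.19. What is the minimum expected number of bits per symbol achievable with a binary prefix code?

2.77 bits/symbol

Repeatedly combine the two least-probable nodes; the expected code length is the sum of the merged weights.
merge 2/25 + 2/25 → 4/25
merge 11/100 + 4/25 → 27/100
merge 4/25 + 9/50 → 17/50
merge 19/100 + 1/5 → 39/100
merge 27/100 + 17/50 → 61/100
merge 39/100 + 61/100 → 1
L = 4/25 + 27/100 + 17/50 + 39/100 + 61/100 + 1 = 277/100 = 2.77 bits/symbol.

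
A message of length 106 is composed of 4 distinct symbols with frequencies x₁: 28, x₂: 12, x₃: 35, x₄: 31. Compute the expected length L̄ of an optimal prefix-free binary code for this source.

Probabilities are the counts divided by 106.
Repeatedly combine the two least-probable nodes; the expected code length is the sum of the merged weights.
merge 6/53 + 14/53 → 20/53
merge 31/106 + 35/106 → 33/53
merge 20/53 + 33/53 → 1
L = 20/53 + 33/53 + 1 = 2 bits/symbol.

2 bits/symbol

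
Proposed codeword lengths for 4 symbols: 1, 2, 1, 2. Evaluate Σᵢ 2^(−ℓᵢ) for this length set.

1.5

With common denominator 2^2 = 4: Σ 2^(−ℓᵢ) = 2/4 + 1/4 + 2/4 + 1/4 = 6/4 = 1.5.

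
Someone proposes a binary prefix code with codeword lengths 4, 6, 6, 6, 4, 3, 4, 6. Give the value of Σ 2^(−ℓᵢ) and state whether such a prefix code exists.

0.375; yes

With common denominator 2^6 = 64: Σ 2^(−ℓᵢ) = 4/64 + 1/64 + 1/64 + 1/64 + 4/64 + 8/64 + 4/64 + 1/64 = 24/64 = 0.375.
Kraft's inequality requires Σ ≤ 1; here Σ = 0.375 ≤ 1, so such a prefix code exists.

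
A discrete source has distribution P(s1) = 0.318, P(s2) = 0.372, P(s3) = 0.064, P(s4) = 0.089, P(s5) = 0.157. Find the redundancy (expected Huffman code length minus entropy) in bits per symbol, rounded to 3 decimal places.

Entropy H = −Σ p log₂ p ≈ 2.0401 bits.
Huffman merges: 8/125+89/1000→153/1000; 153/1000+157/1000→31/100; 31/100+159/500→157/250; 93/250+157/250→1. L = 2091/1000 ≈ 2.0910.
L − H = 2.0910 − 2.0401 = 0.051 bits.

0.051 bits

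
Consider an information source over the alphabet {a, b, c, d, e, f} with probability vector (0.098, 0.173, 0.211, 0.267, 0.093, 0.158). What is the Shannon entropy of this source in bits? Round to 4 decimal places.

2.4879 bits

H = −Σ pᵢ log₂ pᵢ.
−0.098·log₂(0.098) = 0.3284
−0.173·log₂(0.173) = 0.4379
−0.211·log₂(0.211) = 0.4736
−0.267·log₂(0.267) = 0.5087
−0.093·log₂(0.093) = 0.3187
−0.158·log₂(0.158) = 0.4206
Sum ≈ 2.4879 → 2.4879 bits.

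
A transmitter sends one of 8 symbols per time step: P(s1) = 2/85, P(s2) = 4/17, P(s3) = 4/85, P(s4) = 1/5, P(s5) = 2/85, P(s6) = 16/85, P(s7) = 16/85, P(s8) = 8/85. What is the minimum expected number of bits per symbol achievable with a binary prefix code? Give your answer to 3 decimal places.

2.706 bits/symbol

Repeatedly combine the two least-probable nodes; the expected code length is the sum of the merged weights.
merge 2/85 + 2/85 → 4/85
merge 4/85 + 4/85 → 8/85
merge 8/85 + 8/85 → 16/85
merge 16/85 + 16/85 → 32/85
merge 16/85 + 1/5 → 33/85
merge 4/17 + 32/85 → 52/85
merge 33/85 + 52/85 → 1
L = 4/85 + 8/85 + 16/85 + 32/85 + 33/85 + 52/85 + 1 = 46/17 ≈ 2.706 bits/symbol.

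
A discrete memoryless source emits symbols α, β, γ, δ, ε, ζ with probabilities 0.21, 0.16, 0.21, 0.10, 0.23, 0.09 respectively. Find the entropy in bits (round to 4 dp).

H = −Σ pᵢ log₂ pᵢ.
−0.21·log₂(0.21) = 0.4728
−0.16·log₂(0.16) = 0.4230
−0.21·log₂(0.21) = 0.4728
−0.10·log₂(0.10) = 0.3322
−0.23·log₂(0.23) = 0.4877
−0.09·log₂(0.09) = 0.3127
Sum ≈ 2.5012 → 2.5012 bits.

2.5012 bits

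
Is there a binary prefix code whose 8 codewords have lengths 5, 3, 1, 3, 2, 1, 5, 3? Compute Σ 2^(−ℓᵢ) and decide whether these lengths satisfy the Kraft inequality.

With common denominator 2^5 = 32: Σ 2^(−ℓᵢ) = 1/32 + 4/32 + 16/32 + 4/32 + 8/32 + 16/32 + 1/32 + 4/32 = 54/32 = 1.6875.
Kraft's inequality requires Σ ≤ 1; here Σ = 1.6875 > 1, so no such prefix code exists.

1.6875; no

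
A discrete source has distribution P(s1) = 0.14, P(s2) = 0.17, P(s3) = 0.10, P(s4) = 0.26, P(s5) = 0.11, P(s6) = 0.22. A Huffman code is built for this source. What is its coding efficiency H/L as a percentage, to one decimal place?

Entropy H = −Σ p log₂ p ≈ 2.5000 bits.
Huffman merges: 1/10+11/100→21/100; 7/50+17/100→31/100; 21/100+11/50→43/100; 13/50+31/100→57/100; 43/100+57/100→1. L = 63/25 ≈ 2.5200.
Efficiency = H/L = 2.5000/2.5200 = 99.2%.

99.2%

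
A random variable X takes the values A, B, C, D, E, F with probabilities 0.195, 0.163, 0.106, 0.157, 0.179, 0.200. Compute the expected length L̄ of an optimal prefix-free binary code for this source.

2.605 bits/symbol

Repeatedly combine the two least-probable nodes; the expected code length is the sum of the merged weights.
merge 53/500 + 157/1000 → 263/1000
merge 163/1000 + 179/1000 → 171/500
merge 39/200 + 1/5 → 79/200
merge 263/1000 + 171/500 → 121/200
merge 79/200 + 121/200 → 1
L = 263/1000 + 171/500 + 79/200 + 121/200 + 1 = 521/200 = 2.605 bits/symbol.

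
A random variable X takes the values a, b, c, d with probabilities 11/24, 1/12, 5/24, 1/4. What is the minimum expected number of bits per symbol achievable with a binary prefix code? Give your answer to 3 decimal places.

1.833 bits/symbol

Repeatedly combine the two least-probable nodes; the expected code length is the sum of the merged weights.
merge 1/12 + 5/24 → 7/24
merge 1/4 + 7/24 → 13/24
merge 11/24 + 13/24 → 1
L = 7/24 + 13/24 + 1 = 11/6 ≈ 1.833 bits/symbol.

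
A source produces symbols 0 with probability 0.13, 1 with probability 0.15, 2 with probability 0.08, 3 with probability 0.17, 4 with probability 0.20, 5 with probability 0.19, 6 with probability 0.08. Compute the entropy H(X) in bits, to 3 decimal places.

H = −Σ pᵢ log₂ pᵢ.
−0.13·log₂(0.13) = 0.3826
−0.15·log₂(0.15) = 0.4105
−0.08·log₂(0.08) = 0.2915
−0.17·log₂(0.17) = 0.4346
−0.20·log₂(0.20) = 0.4644
−0.19·log₂(0.19) = 0.4552
−0.08·log₂(0.08) = 0.2915
Sum ≈ 2.7304 → 2.730 bits.

2.730 bits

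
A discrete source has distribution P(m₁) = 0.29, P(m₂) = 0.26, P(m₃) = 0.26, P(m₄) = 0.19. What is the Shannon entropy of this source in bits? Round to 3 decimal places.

1.984 bits

H = −Σ pᵢ log₂ pᵢ.
−0.29·log₂(0.29) = 0.5179
−0.26·log₂(0.26) = 0.5053
−0.26·log₂(0.26) = 0.5053
−0.19·log₂(0.19) = 0.4552
Sum ≈ 1.9837 → 1.984 bits.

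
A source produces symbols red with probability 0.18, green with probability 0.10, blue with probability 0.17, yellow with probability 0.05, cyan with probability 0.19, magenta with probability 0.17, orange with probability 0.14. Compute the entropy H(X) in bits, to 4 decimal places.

H = −Σ pᵢ log₂ pᵢ.
−0.18·log₂(0.18) = 0.4453
−0.10·log₂(0.10) = 0.3322
−0.17·log₂(0.17) = 0.4346
−0.05·log₂(0.05) = 0.2161
−0.19·log₂(0.19) = 0.4552
−0.17·log₂(0.17) = 0.4346
−0.14·log₂(0.14) = 0.3971
Sum ≈ 2.7151 → 2.7151 bits.

2.7151 bits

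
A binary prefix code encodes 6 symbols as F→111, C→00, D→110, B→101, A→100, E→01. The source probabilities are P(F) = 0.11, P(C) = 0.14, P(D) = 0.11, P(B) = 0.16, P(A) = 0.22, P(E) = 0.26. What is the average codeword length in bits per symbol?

L̄ = Σ pᵢ·ℓᵢ = 0.11·3 + 0.14·2 + 0.11·3 + 0.16·3 + 0.22·3 + 0.26·2 = 2.6 bits/symbol.

2.6 bits/symbol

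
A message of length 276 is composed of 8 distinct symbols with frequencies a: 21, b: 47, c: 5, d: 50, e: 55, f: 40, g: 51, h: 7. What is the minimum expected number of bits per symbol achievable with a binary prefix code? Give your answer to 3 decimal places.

2.779 bits/symbol

Probabilities are the counts divided by 276.
Repeatedly combine the two least-probable nodes; the expected code length is the sum of the merged weights.
merge 5/276 + 7/276 → 1/23
merge 1/23 + 7/92 → 11/92
merge 11/92 + 10/69 → 73/276
merge 47/276 + 25/138 → 97/276
merge 17/92 + 55/276 → 53/138
merge 73/276 + 97/276 → 85/138
merge 53/138 + 85/138 → 1
L = 1/23 + 11/92 + 73/276 + 97/276 + 53/138 + 85/138 + 1 = 767/276 ≈ 2.779 bits/symbol.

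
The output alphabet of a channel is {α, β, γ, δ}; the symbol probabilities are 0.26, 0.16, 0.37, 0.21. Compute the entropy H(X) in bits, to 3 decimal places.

H = −Σ pᵢ log₂ pᵢ.
−0.26·log₂(0.26) = 0.5053
−0.16·log₂(0.16) = 0.4230
−0.37·log₂(0.37) = 0.5307
−0.21·log₂(0.21) = 0.4728
Sum ≈ 1.9319 → 1.932 bits.

1.932 bits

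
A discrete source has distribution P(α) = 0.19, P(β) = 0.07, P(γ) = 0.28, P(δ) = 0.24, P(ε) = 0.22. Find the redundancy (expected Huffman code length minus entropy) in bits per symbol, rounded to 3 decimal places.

Entropy H = −Σ p log₂ p ≈ 2.2127 bits.
Huffman merges: 7/100+19/100→13/50; 11/50+6/25→23/50; 13/50+7/25→27/50; 23/50+27/50→1. L = 113/50 ≈ 2.2600.
L − H = 2.2600 − 2.2127 = 0.047 bits.

0.047 bits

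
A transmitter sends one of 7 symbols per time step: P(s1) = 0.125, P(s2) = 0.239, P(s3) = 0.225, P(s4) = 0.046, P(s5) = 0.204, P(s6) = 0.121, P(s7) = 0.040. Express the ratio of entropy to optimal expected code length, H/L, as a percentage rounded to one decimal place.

98.4%

Entropy H = −Σ p log₂ p ≈ 2.5793 bits.
Huffman merges: 1/25+23/500→43/500; 43/500+121/1000→207/1000; 1/8+51/250→329/1000; 207/1000+9/40→54/125; 239/1000+329/1000→71/125; 54/125+71/125→1. L = 1311/500 ≈ 2.6220.
Efficiency = H/L = 2.5793/2.6220 = 98.4%.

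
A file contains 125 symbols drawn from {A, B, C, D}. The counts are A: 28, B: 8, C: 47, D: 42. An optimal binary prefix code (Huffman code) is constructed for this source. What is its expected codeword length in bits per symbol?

Probabilities are the counts divided by 125.
Repeatedly combine the two least-probable nodes; the expected code length is the sum of the merged weights.
merge 8/125 + 28/125 → 36/125
merge 36/125 + 42/125 → 78/125
merge 47/125 + 78/125 → 1
L = 36/125 + 78/125 + 1 = 239/125 = 1.912 bits/symbol.

1.912 bits/symbol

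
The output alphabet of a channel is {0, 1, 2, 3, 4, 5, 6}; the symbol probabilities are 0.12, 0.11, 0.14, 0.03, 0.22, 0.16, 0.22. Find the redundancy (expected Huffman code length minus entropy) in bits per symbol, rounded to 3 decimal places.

0.050 bits

Entropy H = −Σ p log₂ p ≈ 2.6504 bits.
Huffman merges: 3/100+11/100→7/50; 3/25+7/50→13/50; 7/50+4/25→3/10; 11/50+11/50→11/25; 13/50+3/10→14/25; 11/25+14/25→1. L = 27/10 ≈ 2.7000.
L − H = 2.7000 − 2.6504 = 0.050 bits.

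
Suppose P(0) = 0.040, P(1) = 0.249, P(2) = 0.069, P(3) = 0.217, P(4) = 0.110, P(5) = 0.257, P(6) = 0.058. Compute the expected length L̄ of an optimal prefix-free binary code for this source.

2.542 bits/symbol

Repeatedly combine the two least-probable nodes; the expected code length is the sum of the merged weights.
merge 1/25 + 29/500 → 49/500
merge 69/1000 + 49/500 → 167/1000
merge 11/100 + 167/1000 → 277/1000
merge 217/1000 + 249/1000 → 233/500
merge 257/1000 + 277/1000 → 267/500
merge 233/500 + 267/500 → 1
L = 49/500 + 167/1000 + 277/1000 + 233/500 + 267/500 + 1 = 1271/500 = 2.542 bits/symbol.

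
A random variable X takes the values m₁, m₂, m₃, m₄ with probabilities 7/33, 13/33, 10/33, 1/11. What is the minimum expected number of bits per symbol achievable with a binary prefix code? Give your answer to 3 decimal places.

Repeatedly combine the two least-probable nodes; the expected code length is the sum of the merged weights.
merge 1/11 + 7/33 → 10/33
merge 10/33 + 10/33 → 20/33
merge 13/33 + 20/33 → 1
L = 10/33 + 20/33 + 1 = 21/11 ≈ 1.909 bits/symbol.

1.909 bits/symbol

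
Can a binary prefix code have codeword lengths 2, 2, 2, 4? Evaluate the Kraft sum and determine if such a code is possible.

With common denominator 2^4 = 16: Σ 2^(−ℓᵢ) = 4/16 + 4/16 + 4/16 + 1/16 = 13/16 = 0.8125.
Kraft's inequality requires Σ ≤ 1; here Σ = 0.8125 ≤ 1, so such a prefix code exists.

0.8125; yes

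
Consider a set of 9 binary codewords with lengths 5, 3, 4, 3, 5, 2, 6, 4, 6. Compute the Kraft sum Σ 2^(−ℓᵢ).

With common denominator 2^6 = 64: Σ 2^(−ℓᵢ) = 2/64 + 8/64 + 4/64 + 8/64 + 2/64 + 16/64 + 1/64 + 4/64 + 1/64 = 46/64 = 0.71875.

0.71875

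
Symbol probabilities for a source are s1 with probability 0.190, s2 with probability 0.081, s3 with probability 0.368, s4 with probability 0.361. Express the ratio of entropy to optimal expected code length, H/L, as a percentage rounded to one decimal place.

95.1%

Entropy H = −Σ p log₂ p ≈ 1.8103 bits.
Huffman merges: 81/1000+19/100→271/1000; 271/1000+361/1000→79/125; 46/125+79/125→1. L = 1903/1000 ≈ 1.9030.
Efficiency = H/L = 1.8103/1.9030 = 95.1%.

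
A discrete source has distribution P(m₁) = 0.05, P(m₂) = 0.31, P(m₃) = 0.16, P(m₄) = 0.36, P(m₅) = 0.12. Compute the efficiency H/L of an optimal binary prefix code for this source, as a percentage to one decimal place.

96.3%

Entropy H = −Σ p log₂ p ≈ 2.0606 bits.
Huffman merges: 1/20+3/25→17/100; 4/25+17/100→33/100; 31/100+33/100→16/25; 9/25+16/25→1. L = 107/50 ≈ 2.1400.
Efficiency = H/L = 2.0606/2.1400 = 96.3%.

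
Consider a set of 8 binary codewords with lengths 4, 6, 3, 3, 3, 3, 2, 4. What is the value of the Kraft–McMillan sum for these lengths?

0.890625

With common denominator 2^6 = 64: Σ 2^(−ℓᵢ) = 4/64 + 1/64 + 8/64 + 8/64 + 8/64 + 8/64 + 16/64 + 4/64 = 57/64 = 0.890625.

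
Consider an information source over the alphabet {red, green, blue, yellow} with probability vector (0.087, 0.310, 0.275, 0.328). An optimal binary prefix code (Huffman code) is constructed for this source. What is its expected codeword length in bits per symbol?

Repeatedly combine the two least-probable nodes; the expected code length is the sum of the merged weights.
merge 87/1000 + 11/40 → 181/500
merge 31/100 + 41/125 → 319/500
merge 181/500 + 319/500 → 1
L = 181/500 + 319/500 + 1 = 2 bits/symbol.

2 bits/symbol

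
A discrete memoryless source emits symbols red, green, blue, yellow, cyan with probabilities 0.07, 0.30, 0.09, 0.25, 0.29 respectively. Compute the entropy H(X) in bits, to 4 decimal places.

2.1202 bits

H = −Σ pᵢ log₂ pᵢ.
−0.07·log₂(0.07) = 0.2686
−0.30·log₂(0.30) = 0.5211
−0.09·log₂(0.09) = 0.3127
−0.25·log₂(0.25) = 0.5000
−0.29·log₂(0.29) = 0.5179
Sum ≈ 2.1202 → 2.1202 bits.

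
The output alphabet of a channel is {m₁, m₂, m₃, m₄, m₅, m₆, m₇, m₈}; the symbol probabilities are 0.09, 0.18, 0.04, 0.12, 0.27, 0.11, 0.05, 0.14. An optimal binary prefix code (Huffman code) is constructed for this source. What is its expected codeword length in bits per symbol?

Repeatedly combine the two least-probable nodes; the expected code length is the sum of the merged weights.
merge 1/25 + 1/20 → 9/100
merge 9/100 + 9/100 → 9/50
merge 11/100 + 3/25 → 23/100
merge 7/50 + 9/50 → 8/25
merge 9/50 + 23/100 → 41/100
merge 27/100 + 8/25 → 59/100
merge 41/100 + 59/100 → 1
L = 9/100 + 9/50 + 23/100 + 8/25 + 41/100 + 59/100 + 1 = 141/50 = 2.82 bits/symbol.

2.82 bits/symbol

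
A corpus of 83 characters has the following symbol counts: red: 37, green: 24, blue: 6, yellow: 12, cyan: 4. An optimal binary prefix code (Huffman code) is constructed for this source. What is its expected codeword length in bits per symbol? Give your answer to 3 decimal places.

Probabilities are the counts divided by 83.
Repeatedly combine the two least-probable nodes; the expected code length is the sum of the merged weights.
merge 4/83 + 6/83 → 10/83
merge 10/83 + 12/83 → 22/83
merge 22/83 + 24/83 → 46/83
merge 37/83 + 46/83 → 1
L = 10/83 + 22/83 + 46/83 + 1 = 161/83 ≈ 1.940 bits/symbol.

1.940 bits/symbol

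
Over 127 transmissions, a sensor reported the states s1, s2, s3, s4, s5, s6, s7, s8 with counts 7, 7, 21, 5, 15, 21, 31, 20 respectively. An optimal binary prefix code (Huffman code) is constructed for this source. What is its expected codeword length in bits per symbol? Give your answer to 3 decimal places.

2.835 bits/symbol

Probabilities are the counts divided by 127.
Repeatedly combine the two least-probable nodes; the expected code length is the sum of the merged weights.
merge 5/127 + 7/127 → 12/127
merge 7/127 + 12/127 → 19/127
merge 15/127 + 19/127 → 34/127
merge 20/127 + 21/127 → 41/127
merge 21/127 + 31/127 → 52/127
merge 34/127 + 41/127 → 75/127
merge 52/127 + 75/127 → 1
L = 12/127 + 19/127 + 34/127 + 41/127 + 52/127 + 75/127 + 1 = 360/127 ≈ 2.835 bits/symbol.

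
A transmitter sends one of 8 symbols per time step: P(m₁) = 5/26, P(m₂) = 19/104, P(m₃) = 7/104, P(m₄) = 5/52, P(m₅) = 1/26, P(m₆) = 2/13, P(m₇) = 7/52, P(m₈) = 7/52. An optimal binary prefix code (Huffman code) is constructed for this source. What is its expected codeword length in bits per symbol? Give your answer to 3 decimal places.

2.913 bits/symbol

Repeatedly combine the two least-probable nodes; the expected code length is the sum of the merged weights.
merge 1/26 + 7/104 → 11/104
merge 5/52 + 11/104 → 21/104
merge 7/52 + 7/52 → 7/26
merge 2/13 + 19/104 → 35/104
merge 5/26 + 21/104 → 41/104
merge 7/26 + 35/104 → 63/104
merge 41/104 + 63/104 → 1
L = 11/104 + 21/104 + 7/26 + 35/104 + 41/104 + 63/104 + 1 = 303/104 ≈ 2.913 bits/symbol.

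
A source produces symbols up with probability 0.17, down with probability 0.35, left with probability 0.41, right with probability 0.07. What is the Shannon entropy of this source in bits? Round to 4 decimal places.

1.7606 bits

H = −Σ pᵢ log₂ pᵢ.
−0.17·log₂(0.17) = 0.4346
−0.35·log₂(0.35) = 0.5301
−0.41·log₂(0.41) = 0.5274
−0.07·log₂(0.07) = 0.2686
Sum ≈ 1.7606 → 1.7606 bits.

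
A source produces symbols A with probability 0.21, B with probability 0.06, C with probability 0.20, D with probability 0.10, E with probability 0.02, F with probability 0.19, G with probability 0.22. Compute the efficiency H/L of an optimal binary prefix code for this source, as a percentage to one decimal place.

97.4%

Entropy H = −Σ p log₂ p ≈ 2.5616 bits.
Huffman merges: 1/50+3/50→2/25; 2/25+1/10→9/50; 9/50+19/100→37/100; 1/5+21/100→41/100; 11/50+37/100→59/100; 41/100+59/100→1. L = 263/100 ≈ 2.6300.
Efficiency = H/L = 2.5616/2.6300 = 97.4%.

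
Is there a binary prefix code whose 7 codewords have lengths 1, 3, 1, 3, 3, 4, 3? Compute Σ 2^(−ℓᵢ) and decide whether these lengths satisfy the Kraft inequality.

1.5625; no

With common denominator 2^4 = 16: Σ 2^(−ℓᵢ) = 8/16 + 2/16 + 8/16 + 2/16 + 2/16 + 1/16 + 2/16 = 25/16 = 1.5625.
Kraft's inequality requires Σ ≤ 1; here Σ = 1.5625 > 1, so no such prefix code exists.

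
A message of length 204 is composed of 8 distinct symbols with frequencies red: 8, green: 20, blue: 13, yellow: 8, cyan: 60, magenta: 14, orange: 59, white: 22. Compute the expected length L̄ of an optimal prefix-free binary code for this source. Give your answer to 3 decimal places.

2.627 bits/symbol

Probabilities are the counts divided by 204.
Repeatedly combine the two least-probable nodes; the expected code length is the sum of the merged weights.
merge 2/51 + 2/51 → 4/51
merge 13/204 + 7/102 → 9/68
merge 4/51 + 5/51 → 3/17
merge 11/102 + 9/68 → 49/204
merge 3/17 + 49/204 → 5/12
merge 59/204 + 5/17 → 7/12
merge 5/12 + 7/12 → 1
L = 4/51 + 9/68 + 3/17 + 49/204 + 5/12 + 7/12 + 1 = 134/51 ≈ 2.627 bits/symbol.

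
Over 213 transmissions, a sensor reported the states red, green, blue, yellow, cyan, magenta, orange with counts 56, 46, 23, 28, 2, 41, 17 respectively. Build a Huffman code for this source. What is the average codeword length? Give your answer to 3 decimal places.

Probabilities are the counts divided by 213.
Repeatedly combine the two least-probable nodes; the expected code length is the sum of the merged weights.
merge 2/213 + 17/213 → 19/213
merge 19/213 + 23/213 → 14/71
merge 28/213 + 41/213 → 23/71
merge 14/71 + 46/213 → 88/213
merge 56/213 + 23/71 → 125/213
merge 88/213 + 125/213 → 1
L = 19/213 + 14/71 + 23/71 + 88/213 + 125/213 + 1 = 556/213 ≈ 2.610 bits/symbol.

2.610 bits/symbol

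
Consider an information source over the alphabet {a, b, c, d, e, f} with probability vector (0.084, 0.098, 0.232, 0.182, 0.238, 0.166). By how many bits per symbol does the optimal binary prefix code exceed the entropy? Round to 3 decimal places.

0.042 bits

Entropy H = −Σ p log₂ p ≈ 2.4879 bits.
Huffman merges: 21/250+49/500→91/500; 83/500+91/500→87/250; 91/500+29/125→207/500; 119/500+87/250→293/500; 207/500+293/500→1. L = 253/100 ≈ 2.5300.
L − H = 2.5300 − 2.4879 = 0.042 bits.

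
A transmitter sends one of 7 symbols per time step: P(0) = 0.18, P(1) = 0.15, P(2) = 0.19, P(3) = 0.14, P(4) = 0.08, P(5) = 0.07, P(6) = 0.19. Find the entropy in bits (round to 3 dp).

H = −Σ pᵢ log₂ pᵢ.
−0.18·log₂(0.18) = 0.4453
−0.15·log₂(0.15) = 0.4105
−0.19·log₂(0.19) = 0.4552
−0.14·log₂(0.14) = 0.3971
−0.08·log₂(0.08) = 0.2915
−0.07·log₂(0.07) = 0.2686
−0.19·log₂(0.19) = 0.4552
Sum ≈ 2.7235 → 2.723 bits.

2.723 bits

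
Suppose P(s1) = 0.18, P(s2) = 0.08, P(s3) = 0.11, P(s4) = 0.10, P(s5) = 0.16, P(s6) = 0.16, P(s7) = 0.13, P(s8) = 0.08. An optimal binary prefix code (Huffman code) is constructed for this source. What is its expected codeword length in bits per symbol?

2.98 bits/symbol

Repeatedly combine the two least-probable nodes; the expected code length is the sum of the merged weights.
merge 2/25 + 2/25 → 4/25
merge 1/10 + 11/100 → 21/100
merge 13/100 + 4/25 → 29/100
merge 4/25 + 4/25 → 8/25
merge 9/50 + 21/100 → 39/100
merge 29/100 + 8/25 → 61/100
merge 39/100 + 61/100 → 1
L = 4/25 + 21/100 + 29/100 + 8/25 + 39/100 + 61/100 + 1 = 149/50 = 2.98 bits/symbol.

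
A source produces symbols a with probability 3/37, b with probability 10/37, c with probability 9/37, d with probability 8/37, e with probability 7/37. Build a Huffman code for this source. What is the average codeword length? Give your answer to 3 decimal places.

2.270 bits/symbol

Repeatedly combine the two least-probable nodes; the expected code length is the sum of the merged weights.
merge 3/37 + 7/37 → 10/37
merge 8/37 + 9/37 → 17/37
merge 10/37 + 10/37 → 20/37
merge 17/37 + 20/37 → 1
L = 10/37 + 17/37 + 20/37 + 1 = 84/37 ≈ 2.270 bits/symbol.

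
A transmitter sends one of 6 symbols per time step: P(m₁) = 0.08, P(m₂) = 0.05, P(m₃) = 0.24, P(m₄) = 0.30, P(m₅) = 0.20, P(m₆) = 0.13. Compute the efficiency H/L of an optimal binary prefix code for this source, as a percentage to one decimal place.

99.2%

Entropy H = −Σ p log₂ p ≈ 2.3699 bits.
Huffman merges: 1/20+2/25→13/100; 13/100+13/100→13/50; 1/5+6/25→11/25; 13/50+3/10→14/25; 11/25+14/25→1. L = 239/100 ≈ 2.3900.
Efficiency = H/L = 2.3699/2.3900 = 99.2%.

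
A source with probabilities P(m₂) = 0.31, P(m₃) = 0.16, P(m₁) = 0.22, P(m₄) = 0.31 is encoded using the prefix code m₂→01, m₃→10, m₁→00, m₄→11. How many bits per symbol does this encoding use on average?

L̄ = Σ pᵢ·ℓᵢ = 0.31·2 + 0.16·2 + 0.22·2 + 0.31·2 = 2 bits/symbol.

2 bits/symbol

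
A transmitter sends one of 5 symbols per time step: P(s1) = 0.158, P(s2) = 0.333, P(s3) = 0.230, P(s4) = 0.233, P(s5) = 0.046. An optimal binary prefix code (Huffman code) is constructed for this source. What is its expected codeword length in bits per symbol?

2.204 bits/symbol

Repeatedly combine the two least-probable nodes; the expected code length is the sum of the merged weights.
merge 23/500 + 79/500 → 51/250
merge 51/250 + 23/100 → 217/500
merge 233/1000 + 333/1000 → 283/500
merge 217/500 + 283/500 → 1
L = 51/250 + 217/500 + 283/500 + 1 = 551/250 = 2.204 bits/symbol.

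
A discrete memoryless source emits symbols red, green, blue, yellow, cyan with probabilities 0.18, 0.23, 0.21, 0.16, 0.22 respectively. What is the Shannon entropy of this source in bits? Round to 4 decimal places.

2.3094 bits

H = −Σ pᵢ log₂ pᵢ.
−0.18·log₂(0.18) = 0.4453
−0.23·log₂(0.23) = 0.4877
−0.21·log₂(0.21) = 0.4728
−0.16·log₂(0.16) = 0.4230
−0.22·log₂(0.22) = 0.4806
Sum ≈ 2.3094 → 2.3094 bits.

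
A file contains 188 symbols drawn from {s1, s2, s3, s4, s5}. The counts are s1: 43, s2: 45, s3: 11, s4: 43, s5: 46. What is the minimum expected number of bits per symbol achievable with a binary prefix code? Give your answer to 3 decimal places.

2.287 bits/symbol

Probabilities are the counts divided by 188.
Repeatedly combine the two least-probable nodes; the expected code length is the sum of the merged weights.
merge 11/188 + 43/188 → 27/94
merge 43/188 + 45/188 → 22/47
merge 23/94 + 27/94 → 25/47
merge 22/47 + 25/47 → 1
L = 27/94 + 22/47 + 25/47 + 1 = 215/94 ≈ 2.287 bits/symbol.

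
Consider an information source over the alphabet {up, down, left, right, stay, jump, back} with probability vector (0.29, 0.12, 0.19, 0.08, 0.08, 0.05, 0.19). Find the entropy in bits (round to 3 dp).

H = −Σ pᵢ log₂ pᵢ.
−0.29·log₂(0.29) = 0.5179
−0.12·log₂(0.12) = 0.3671
−0.19·log₂(0.19) = 0.4552
−0.08·log₂(0.08) = 0.2915
−0.08·log₂(0.08) = 0.2915
−0.05·log₂(0.05) = 0.2161
−0.19·log₂(0.19) = 0.4552
Sum ≈ 2.5945 → 2.595 bits.

2.595 bits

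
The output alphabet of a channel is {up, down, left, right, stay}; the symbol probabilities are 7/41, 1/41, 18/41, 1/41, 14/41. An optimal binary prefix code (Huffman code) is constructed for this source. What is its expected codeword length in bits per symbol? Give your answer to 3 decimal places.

1.829 bits/symbol

Repeatedly combine the two least-probable nodes; the expected code length is the sum of the merged weights.
merge 1/41 + 1/41 → 2/41
merge 2/41 + 7/41 → 9/41
merge 9/41 + 14/41 → 23/41
merge 18/41 + 23/41 → 1
L = 2/41 + 9/41 + 23/41 + 1 = 75/41 ≈ 1.829 bits/symbol.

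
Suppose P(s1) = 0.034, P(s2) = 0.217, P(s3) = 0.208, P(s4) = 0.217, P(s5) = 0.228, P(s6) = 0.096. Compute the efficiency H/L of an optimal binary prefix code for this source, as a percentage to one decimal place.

97.4%

Entropy H = −Σ p log₂ p ≈ 2.4046 bits.
Huffman merges: 17/500+12/125→13/100; 13/100+26/125→169/500; 217/1000+217/1000→217/500; 57/250+169/500→283/500; 217/500+283/500→1. L = 617/250 ≈ 2.4680.
Efficiency = H/L = 2.4046/2.4680 = 97.4%.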